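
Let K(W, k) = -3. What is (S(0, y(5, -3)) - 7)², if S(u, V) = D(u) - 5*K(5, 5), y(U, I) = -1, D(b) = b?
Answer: 64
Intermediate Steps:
S(u, V) = 15 + u (S(u, V) = u - 5*(-3) = u + 15 = 15 + u)
(S(0, y(5, -3)) - 7)² = ((15 + 0) - 7)² = (15 - 7)² = 8² = 64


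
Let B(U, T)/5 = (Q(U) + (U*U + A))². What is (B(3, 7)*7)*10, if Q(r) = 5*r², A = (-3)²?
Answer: 1389150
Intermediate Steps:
A = 9
B(U, T) = 5*(9 + 6*U²)² (B(U, T) = 5*(5*U² + (U*U + 9))² = 5*(5*U² + (U² + 9))² = 5*(5*U² + (9 + U²))² = 5*(9 + 6*U²)²)
(B(3, 7)*7)*10 = ((45*(3 + 2*3²)²)*7)*10 = ((45*(3 + 2*9)²)*7)*10 = ((45*(3 + 18)²)*7)*10 = ((45*21²)*7)*10 = ((45*441)*7)*10 = (19845*7)*10 = 138915*10 = 1389150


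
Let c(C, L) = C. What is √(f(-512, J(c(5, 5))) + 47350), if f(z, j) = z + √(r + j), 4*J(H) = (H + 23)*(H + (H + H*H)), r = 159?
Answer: √(46838 + 2*√101) ≈ 216.47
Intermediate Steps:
J(H) = (23 + H)*(H² + 2*H)/4 (J(H) = ((H + 23)*(H + (H + H*H)))/4 = ((23 + H)*(H + (H + H²)))/4 = ((23 + H)*(H² + 2*H))/4 = (23 + H)*(H² + 2*H)/4)
f(z, j) = z + √(159 + j)
√(f(-512, J(c(5, 5))) + 47350) = √((-512 + √(159 + (¼)*5*(46 + 5² + 25*5))) + 47350) = √((-512 + √(159 + (¼)*5*(46 + 25 + 125))) + 47350) = √((-512 + √(159 + (¼)*5*196)) + 47350) = √((-512 + √(159 + 245)) + 47350) = √((-512 + √404) + 47350) = √((-512 + 2*√101) + 47350) = √(46838 + 2*√101)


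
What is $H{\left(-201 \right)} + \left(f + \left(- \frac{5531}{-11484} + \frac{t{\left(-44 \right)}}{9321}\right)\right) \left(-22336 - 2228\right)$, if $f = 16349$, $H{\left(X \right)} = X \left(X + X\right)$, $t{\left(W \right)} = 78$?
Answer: $- \frac{91838704807801}{228723} \approx -4.0153 \cdot 10^{8}$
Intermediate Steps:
$H{\left(X \right)} = 2 X^{2}$ ($H{\left(X \right)} = X 2 X = 2 X^{2}$)
$H{\left(-201 \right)} + \left(f + \left(- \frac{5531}{-11484} + \frac{t{\left(-44 \right)}}{9321}\right)\right) \left(-22336 - 2228\right) = 2 \left(-201\right)^{2} + \left(16349 + \left(- \frac{5531}{-11484} + \frac{78}{9321}\right)\right) \left(-22336 - 2228\right) = 2 \cdot 40401 + \left(16349 + \left(\left(-5531\right) \left(- \frac{1}{11484}\right) + 78 \cdot \frac{1}{9321}\right)\right) \left(-24564\right) = 80802 + \left(16349 + \left(\frac{5531}{11484} + \frac{2}{239}\right)\right) \left(-24564\right) = 80802 + \left(16349 + \frac{1344877}{2744676}\right) \left(-24564\right) = 80802 + \frac{44874052801}{2744676} \left(-24564\right) = 80802 - \frac{91857186083647}{228723} = - \frac{91838704807801}{228723}$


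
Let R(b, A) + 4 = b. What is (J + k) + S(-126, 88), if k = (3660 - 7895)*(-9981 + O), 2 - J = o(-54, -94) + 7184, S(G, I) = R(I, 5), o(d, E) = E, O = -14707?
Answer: 104546676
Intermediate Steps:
R(b, A) = -4 + b
S(G, I) = -4 + I
J = -7088 (J = 2 - (-94 + 7184) = 2 - 1*7090 = 2 - 7090 = -7088)
k = 104553680 (k = (3660 - 7895)*(-9981 - 14707) = -4235*(-24688) = 104553680)
(J + k) + S(-126, 88) = (-7088 + 104553680) + (-4 + 88) = 104546592 + 84 = 104546676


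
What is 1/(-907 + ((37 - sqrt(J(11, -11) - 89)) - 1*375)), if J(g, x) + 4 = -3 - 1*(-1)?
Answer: I/(sqrt(95) - 1245*I) ≈ -0.00080316 + 6.2878e-6*I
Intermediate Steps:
J(g, x) = -6 (J(g, x) = -4 + (-3 - 1*(-1)) = -4 + (-3 + 1) = -4 - 2 = -6)
1/(-907 + ((37 - sqrt(J(11, -11) - 89)) - 1*375)) = 1/(-907 + ((37 - sqrt(-6 - 89)) - 1*375)) = 1/(-907 + ((37 - sqrt(-95)) - 375)) = 1/(-907 + ((37 - I*sqrt(95)) - 375)) = 1/(-907 + (-338 - I*sqrt(95))) = 1/(-1245 - I*sqrt(95))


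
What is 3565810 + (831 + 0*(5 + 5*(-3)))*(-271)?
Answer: 3340609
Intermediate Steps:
3565810 + (831 + 0*(5 + 5*(-3)))*(-271) = 3565810 + (831 + 0*(5 - 15))*(-271) = 3565810 + (831 + 0*(-10))*(-271) = 3565810 + (831 + 0)*(-271) = 3565810 + 831*(-271) = 3565810 - 225201 = 3340609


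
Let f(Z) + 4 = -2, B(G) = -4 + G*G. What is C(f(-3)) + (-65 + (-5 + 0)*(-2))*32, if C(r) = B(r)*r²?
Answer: -608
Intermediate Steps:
B(G) = -4 + G²
f(Z) = -6 (f(Z) = -4 - 2 = -6)
C(r) = r²*(-4 + r²) (C(r) = (-4 + r²)*r² = r²*(-4 + r²))
C(f(-3)) + (-65 + (-5 + 0)*(-2))*32 = (-6)²*(-4 + (-6)²) + (-65 + (-5 + 0)*(-2))*32 = 36*(-4 + 36) + (-65 - 5*(-2))*32 = 36*32 + (-65 + 10)*32 = 1152 - 55*32 = 1152 - 1760 = -608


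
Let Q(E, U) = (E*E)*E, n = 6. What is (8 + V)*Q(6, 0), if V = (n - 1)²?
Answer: 7128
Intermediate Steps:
Q(E, U) = E³ (Q(E, U) = E²*E = E³)
V = 25 (V = (6 - 1)² = 5² = 25)
(8 + V)*Q(6, 0) = (8 + 25)*6³ = 33*216 = 7128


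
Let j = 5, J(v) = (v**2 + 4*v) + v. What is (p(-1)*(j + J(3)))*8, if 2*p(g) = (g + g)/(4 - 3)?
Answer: -232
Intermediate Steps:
J(v) = v**2 + 5*v
p(g) = g (p(g) = ((g + g)/(4 - 3))/2 = ((2*g)/1)/2 = ((2*g)*1)/2 = (2*g)/2 = g)
(p(-1)*(j + J(3)))*8 = -(5 + 3*(5 + 3))*8 = -(5 + 3*8)*8 = -(5 + 24)*8 = -1*29*8 = -29*8 = -232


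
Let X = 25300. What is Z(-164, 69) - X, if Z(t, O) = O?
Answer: -25231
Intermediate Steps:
Z(-164, 69) - X = 69 - 1*25300 = 69 - 25300 = -25231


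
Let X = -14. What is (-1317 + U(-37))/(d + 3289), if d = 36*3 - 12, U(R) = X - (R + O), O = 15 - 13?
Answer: -1296/3385 ≈ -0.38287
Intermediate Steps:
O = 2
U(R) = -16 - R (U(R) = -14 - (R + 2) = -14 - (2 + R) = -14 + (-2 - R) = -16 - R)
d = 96 (d = 108 - 12 = 96)
(-1317 + U(-37))/(d + 3289) = (-1317 + (-16 - 1*(-37)))/(96 + 3289) = (-1317 + (-16 + 37))/3385 = (-1317 + 21)*(1/3385) = -1296*1/3385 = -1296/3385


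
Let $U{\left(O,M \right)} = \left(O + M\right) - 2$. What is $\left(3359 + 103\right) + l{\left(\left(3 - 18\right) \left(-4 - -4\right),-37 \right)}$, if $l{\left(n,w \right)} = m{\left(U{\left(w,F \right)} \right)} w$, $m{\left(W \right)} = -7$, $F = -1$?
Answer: $3721$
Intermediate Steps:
$U{\left(O,M \right)} = -2 + M + O$ ($U{\left(O,M \right)} = \left(M + O\right) - 2 = -2 + M + O$)
$l{\left(n,w \right)} = - 7 w$
$\left(3359 + 103\right) + l{\left(\left(3 - 18\right) \left(-4 - -4\right),-37 \right)} = \left(3359 + 103\right) - -259 = 3462 + 259 = 3721$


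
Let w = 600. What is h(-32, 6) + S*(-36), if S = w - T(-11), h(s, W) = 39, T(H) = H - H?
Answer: -21561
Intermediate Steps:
T(H) = 0
S = 600 (S = 600 - 1*0 = 600 + 0 = 600)
h(-32, 6) + S*(-36) = 39 + 600*(-36) = 39 - 21600 = -21561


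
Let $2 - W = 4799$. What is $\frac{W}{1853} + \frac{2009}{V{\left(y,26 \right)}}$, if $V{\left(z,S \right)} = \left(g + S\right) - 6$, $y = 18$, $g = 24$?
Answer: $\frac{3511609}{81532} \approx 43.07$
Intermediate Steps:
$W = -4797$ ($W = 2 - 4799 = -4797$)
$V{\left(z,S \right)} = 18 + S$ ($V{\left(z,S \right)} = \left(24 + S\right) - 6 = 18 + S$)
$\frac{W}{1853} + \frac{2009}{V{\left(y,26 \right)}} = - \frac{4797}{1853} + \frac{2009}{18 + 26} = \left(-4797\right) \frac{1}{1853} + \frac{2009}{44} = - \frac{4797}{1853} + 2009 \cdot \frac{1}{44} = - \frac{4797}{1853} + \frac{2009}{44} = \frac{3511609}{81532}$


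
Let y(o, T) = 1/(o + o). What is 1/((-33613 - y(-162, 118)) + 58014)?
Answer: 324/7905925 ≈ 4.0982e-5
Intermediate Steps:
y(o, T) = 1/(2*o)
1/((-33613 - y(-162, 118)) + 58014) = 1/((-33613 - 1/(2*(-162))) + 58014) = 1/((-33613 - (-1)/(2*162)) + 58014) = 1/((-33613 - 1*(-1/324)) + 58014) = 1/((-33613 + 1/324) + 58014) = 1/(-10890611/324 + 58014) = 1/(7905925/324) = 324/7905925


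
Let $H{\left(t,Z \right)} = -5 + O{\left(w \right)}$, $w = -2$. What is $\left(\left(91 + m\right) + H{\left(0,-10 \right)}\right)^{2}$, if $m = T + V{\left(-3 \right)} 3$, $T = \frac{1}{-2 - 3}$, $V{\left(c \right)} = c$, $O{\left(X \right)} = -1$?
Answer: $\frac{143641}{25} \approx 5745.6$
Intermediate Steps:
$H{\left(t,Z \right)} = -6$ ($H{\left(t,Z \right)} = -5 - 1 = -6$)
$T = - \frac{1}{5}$ ($T = \frac{1}{-5} = - \frac{1}{5} \approx -0.2$)
$m = - \frac{46}{5}$ ($m = - \frac{1}{5} - 9 = - \frac{46}{5} \approx -9.2$)
$\left(\left(91 + m\right) + H{\left(0,-10 \right)}\right)^{2} = \left(\left(91 - \frac{46}{5}\right) - 6\right)^{2} = \left(\frac{409}{5} - 6\right)^{2} = \left(\frac{379}{5}\right)^{2} = \frac{143641}{25}$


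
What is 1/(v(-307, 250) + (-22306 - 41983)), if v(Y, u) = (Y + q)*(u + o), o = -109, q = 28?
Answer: -1/103628 ≈ -9.6499e-6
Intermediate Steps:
v(Y, u) = (-109 + u)*(28 + Y) (v(Y, u) = (Y + 28)*(u - 109) = (28 + Y)*(-109 + u) = (-109 + u)*(28 + Y))
1/(v(-307, 250) + (-22306 - 41983)) = 1/((-3052 - 109*(-307) + 28*250 - 307*250) + (-22306 - 41983)) = 1/((-3052 + 33463 + 7000 - 76750) - 64289) = 1/(-39339 - 64289) = 1/(-103628) = -1/103628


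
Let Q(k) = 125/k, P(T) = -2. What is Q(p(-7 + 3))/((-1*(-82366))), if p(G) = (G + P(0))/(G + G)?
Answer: 250/123549 ≈ 0.0020235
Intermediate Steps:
p(G) = (-2 + G)/(2*G) (p(G) = (G - 2)/(G + G) = (-2 + G)/((2*G)) = (-2 + G)*(1/(2*G)) = (-2 + G)/(2*G))
Q(p(-7 + 3))/((-1*(-82366))) = (125/(((-2 + (-7 + 3))/(2*(-7 + 3)))))/((-1*(-82366))) = (125/(((½)*(-2 - 4)/(-4))))/82366 = (125/(((½)*(-¼)*(-6))))*(1/82366) = (125/(¾))*(1/82366) = (125*(4/3))*(1/82366) = (500/3)*(1/82366) = 250/123549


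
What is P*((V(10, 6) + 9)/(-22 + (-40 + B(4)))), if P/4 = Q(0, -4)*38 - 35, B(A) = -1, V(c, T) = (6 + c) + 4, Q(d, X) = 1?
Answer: -116/21 ≈ -5.5238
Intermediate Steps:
V(c, T) = 10 + c
P = 12 (P = 4*(1*38 - 35) = 4*(38 - 35) = 4*3 = 12)
P*((V(10, 6) + 9)/(-22 + (-40 + B(4)))) = 12*(((10 + 10) + 9)/(-22 + (-40 - 1))) = 12*((20 + 9)/(-22 - 41)) = 12*(29/(-63)) = 12*(29*(-1/63)) = 12*(-29/63) = -116/21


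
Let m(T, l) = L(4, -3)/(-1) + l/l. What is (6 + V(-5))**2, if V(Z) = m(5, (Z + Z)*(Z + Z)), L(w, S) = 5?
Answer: 4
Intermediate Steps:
m(T, l) = -4 (m(T, l) = 5/(-1) + l/l = 5*(-1) + 1 = -5 + 1 = -4)
V(Z) = -4
(6 + V(-5))**2 = (6 - 4)**2 = 2**2 = 4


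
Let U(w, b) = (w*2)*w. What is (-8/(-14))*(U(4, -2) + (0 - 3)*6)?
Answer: 8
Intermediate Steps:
U(w, b) = 2*w² (U(w, b) = (2*w)*w = 2*w²)
(-8/(-14))*(U(4, -2) + (0 - 3)*6) = (-8/(-14))*(2*4² + (0 - 3)*6) = (-8*(-1/14))*(2*16 - 3*6) = 4*(32 - 18)/7 = (4/7)*14 = 8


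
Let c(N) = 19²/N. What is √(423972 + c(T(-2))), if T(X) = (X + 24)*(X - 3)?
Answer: √5130021490/110 ≈ 651.13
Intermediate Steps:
T(X) = (-3 + X)*(24 + X) (T(X) = (24 + X)*(-3 + X) = (-3 + X)*(24 + X))
c(N) = 361/N
√(423972 + c(T(-2))) = √(423972 + 361/(-72 + (-2)² + 21*(-2))) = √(423972 + 361/(-72 + 4 - 42)) = √(423972 + 361/(-110)) = √(423972 + 361*(-1/110)) = √(423972 - 361/110) = √(46636559/110) = √5130021490/110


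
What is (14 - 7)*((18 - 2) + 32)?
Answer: 336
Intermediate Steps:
(14 - 7)*((18 - 2) + 32) = 7*(16 + 32) = 7*48 = 336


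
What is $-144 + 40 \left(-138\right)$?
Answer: $-5664$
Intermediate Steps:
$-144 + 40 \left(-138\right) = -144 - 5520 = -5664$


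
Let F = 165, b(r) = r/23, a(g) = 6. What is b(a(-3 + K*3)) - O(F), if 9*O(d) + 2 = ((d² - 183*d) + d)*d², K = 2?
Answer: 1756420975/207 ≈ 8.4851e+6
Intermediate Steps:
b(r) = r/23 (b(r) = r*(1/23) = r/23)
O(d) = -2/9 + d²*(d² - 182*d)/9 (O(d) = -2/9 + (((d² - 183*d) + d)*d²)/9 = -2/9 + ((d² - 182*d)*d²)/9 = -2/9 + (d²*(d² - 182*d))/9 = -2/9 + d²*(d² - 182*d)/9)
b(a(-3 + K*3)) - O(F) = (1/23)*6 - (-2/9 - 182/9*165³ + (⅑)*165⁴) = 6/23 - (-2/9 - 182/9*4492125 + (⅑)*741200625) = 6/23 - (-2/9 - 90840750 + 82355625) = 6/23 - 1*(-76366127/9) = 6/23 + 76366127/9 = 1756420975/207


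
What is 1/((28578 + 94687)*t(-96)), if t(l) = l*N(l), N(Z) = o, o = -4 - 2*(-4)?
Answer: -1/47333760 ≈ -2.1127e-8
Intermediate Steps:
o = 4 (o = -4 + 8 = 4)
N(Z) = 4
t(l) = 4*l (t(l) = l*4 = 4*l)
1/((28578 + 94687)*t(-96)) = 1/((28578 + 94687)*((4*(-96)))) = 1/(123265*(-384)) = (1/123265)*(-1/384) = -1/47333760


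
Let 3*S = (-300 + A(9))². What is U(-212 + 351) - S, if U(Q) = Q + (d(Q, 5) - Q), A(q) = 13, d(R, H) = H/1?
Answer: -82354/3 ≈ -27451.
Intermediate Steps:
d(R, H) = H (d(R, H) = H*1 = H)
S = 82369/3 (S = (-300 + 13)²/3 = (⅓)*(-287)² = (⅓)*82369 = 82369/3 ≈ 27456.)
U(Q) = 5 (U(Q) = Q + (5 - Q) = 5)
U(-212 + 351) - S = 5 - 1*82369/3 = 5 - 82369/3 = -82354/3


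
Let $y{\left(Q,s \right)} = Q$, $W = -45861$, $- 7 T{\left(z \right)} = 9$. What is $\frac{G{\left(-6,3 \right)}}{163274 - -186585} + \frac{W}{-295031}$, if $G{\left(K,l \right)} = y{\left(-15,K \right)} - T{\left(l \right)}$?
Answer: $\frac{112285862217}{722534754403} \approx 0.15541$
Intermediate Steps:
$T{\left(z \right)} = - \frac{9}{7}$ ($T{\left(z \right)} = \left(- \frac{1}{7}\right) 9 = - \frac{9}{7}$)
$G{\left(K,l \right)} = - \frac{96}{7}$ ($G{\left(K,l \right)} = -15 - - \frac{9}{7} = -15 + \frac{9}{7} = - \frac{96}{7}$)
$\frac{G{\left(-6,3 \right)}}{163274 - -186585} + \frac{W}{-295031} = - \frac{96}{7 \left(163274 - -186585\right)} - \frac{45861}{-295031} = - \frac{96}{7 \left(163274 + 186585\right)} - - \frac{45861}{295031} = - \frac{96}{7 \cdot 349859} + \frac{45861}{295031} = \left(- \frac{96}{7}\right) \frac{1}{349859} + \frac{45861}{295031} = - \frac{96}{2449013} + \frac{45861}{295031} = \frac{112285862217}{722534754403}$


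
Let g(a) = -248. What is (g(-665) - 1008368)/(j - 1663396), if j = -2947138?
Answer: 504308/2305267 ≈ 0.21876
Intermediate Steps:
(g(-665) - 1008368)/(j - 1663396) = (-248 - 1008368)/(-2947138 - 1663396) = -1008616/(-4610534) = -1008616*(-1/4610534) = 504308/2305267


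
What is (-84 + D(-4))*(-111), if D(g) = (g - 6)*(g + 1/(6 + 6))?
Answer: 9953/2 ≈ 4976.5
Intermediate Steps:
D(g) = (-6 + g)*(1/12 + g) (D(g) = (-6 + g)*(g + 1/12) = (-6 + g)*(1/12 + g))
(-84 + D(-4))*(-111) = (-84 + (-½ + (-4)² - 71/12*(-4)))*(-111) = (-84 + (-½ + 16 + 71/3))*(-111) = (-84 + 235/6)*(-111) = -269/6*(-111) = 9953/2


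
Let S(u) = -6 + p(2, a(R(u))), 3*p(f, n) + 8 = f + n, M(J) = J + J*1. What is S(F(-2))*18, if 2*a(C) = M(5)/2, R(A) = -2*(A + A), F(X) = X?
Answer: -129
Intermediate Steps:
M(J) = 2*J (M(J) = J + J = 2*J)
R(A) = -4*A
a(C) = 5/2 (a(C) = ((2*5)/2)/2 = (10*(1/2))/2 = (1/2)*5 = 5/2)
p(f, n) = -8/3 + f/3 + n/3 (p(f, n) = -8/3 + (f + n)/3 = -8/3 + (f/3 + n/3) = -8/3 + f/3 + n/3)
S(u) = -43/6 (S(u) = -6 + (-8/3 + (1/3)*2 + (1/3)*(5/2)) = -6 + (-8/3 + 2/3 + 5/6) = -6 - 7/6 = -43/6)
S(F(-2))*18 = -43/6*18 = -129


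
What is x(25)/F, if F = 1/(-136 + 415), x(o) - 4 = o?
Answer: 8091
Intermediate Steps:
x(o) = 4 + o
F = 1/279 ≈ 0.0035842
x(25)/F = (4 + 25)/(1/279) = 29*279 = 8091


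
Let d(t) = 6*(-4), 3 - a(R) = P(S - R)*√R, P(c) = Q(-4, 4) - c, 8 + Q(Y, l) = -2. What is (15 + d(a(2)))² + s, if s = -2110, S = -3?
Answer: -2029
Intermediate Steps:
Q(Y, l) = -10 (Q(Y, l) = -8 - 2 = -10)
P(c) = -10 - c
a(R) = 3 - √R*(-7 + R) (a(R) = 3 - (-10 - (-3 - R))*√R = 3 - (-10 + (3 + R))*√R = 3 - (-7 + R)*√R = 3 - √R*(-7 + R))
d(t) = -24
(15 + d(a(2)))² + s = (15 - 24)² - 2110 = (-9)² - 2110 = 81 - 2110 = -2029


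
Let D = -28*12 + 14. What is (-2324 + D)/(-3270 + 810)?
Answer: 441/410 ≈ 1.0756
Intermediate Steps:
D = -322 (D = -336 + 14 = -322)
(-2324 + D)/(-3270 + 810) = (-2324 - 322)/(-3270 + 810) = -2646/(-2460) = -2646*(-1/2460) = 441/410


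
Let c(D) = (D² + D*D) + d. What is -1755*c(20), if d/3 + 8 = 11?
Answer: -1419795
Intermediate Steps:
d = 9 (d = -24 + 3*11 = -24 + 33 = 9)
c(D) = 9 + 2*D² (c(D) = (D² + D*D) + 9 = (D² + D²) + 9 = 2*D² + 9 = 9 + 2*D²)
-1755*c(20) = -1755*(9 + 2*20²) = -1755*(9 + 2*400) = -1755*(9 + 800) = -1755*809 = -1419795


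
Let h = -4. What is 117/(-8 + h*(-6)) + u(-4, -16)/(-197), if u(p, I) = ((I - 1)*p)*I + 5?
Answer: 40377/3152 ≈ 12.810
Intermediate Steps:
u(p, I) = 5 + I*p*(-1 + I) (u(p, I) = ((-1 + I)*p)*I + 5 = (p*(-1 + I))*I + 5 = I*p*(-1 + I) + 5 = 5 + I*p*(-1 + I))
117/(-8 + h*(-6)) + u(-4, -16)/(-197) = 117/(-8 - 4*(-6)) + (5 - 4*(-16)² - 1*(-16)*(-4))/(-197) = 117/(-8 + 24) + (5 - 4*256 - 64)*(-1/197) = 117/16 + (5 - 1024 - 64)*(-1/197) = 117*(1/16) - 1083*(-1/197) = 117/16 + 1083/197 = 40377/3152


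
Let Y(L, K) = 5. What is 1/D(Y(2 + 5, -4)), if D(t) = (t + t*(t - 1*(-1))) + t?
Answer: 1/40 ≈ 0.025000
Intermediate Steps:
D(t) = 2*t + t*(1 + t) (D(t) = (t + t*(t + 1)) + t = (t + t*(1 + t)) + t = 2*t + t*(1 + t))
1/D(Y(2 + 5, -4)) = 1/(5*(3 + 5)) = 1/(5*8) = 1/40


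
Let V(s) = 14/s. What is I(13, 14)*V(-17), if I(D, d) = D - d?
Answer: 14/17 ≈ 0.82353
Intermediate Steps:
I(13, 14)*V(-17) = (13 - 1*14)*(14/(-17)) = (13 - 14)*(14*(-1/17)) = -1*(-14/17) = 14/17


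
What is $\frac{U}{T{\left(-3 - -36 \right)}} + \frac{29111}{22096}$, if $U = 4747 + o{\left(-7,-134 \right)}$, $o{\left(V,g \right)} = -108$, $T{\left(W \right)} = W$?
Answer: $\frac{103464007}{729168} \approx 141.89$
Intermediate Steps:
$U = 4639$ ($U = 4747 - 108 = 4639$)
$\frac{U}{T{\left(-3 - -36 \right)}} + \frac{29111}{22096} = \frac{4639}{-3 - -36} + \frac{29111}{22096} = \frac{4639}{-3 + 36} + 29111 \cdot \frac{1}{22096} = \frac{4639}{33} + \frac{29111}{22096} = \frac{103464007}{729168}$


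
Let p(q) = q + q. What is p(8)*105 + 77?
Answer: 1757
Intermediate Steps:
p(q) = 2*q
p(8)*105 + 77 = (2*8)*105 + 77 = 16*105 + 77 = 1680 + 77 = 1757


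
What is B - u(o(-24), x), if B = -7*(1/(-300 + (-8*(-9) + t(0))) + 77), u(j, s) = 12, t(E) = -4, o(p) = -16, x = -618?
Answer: -127825/232 ≈ -550.97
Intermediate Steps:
B = -125041/232 (B = -7*(1/(-300 + (-8*(-9) - 4)) + 77) = -7*(1/(-300 + (72 - 4)) + 77) = -7*(1/(-300 + 68) + 77) = -7*(1/(-232) + 77) = -7*(-1/232 + 77) = -7*17863/232 = -125041/232 ≈ -538.97)
B - u(o(-24), x) = -125041/232 - 1*12 = -125041/232 - 12 = -127825/232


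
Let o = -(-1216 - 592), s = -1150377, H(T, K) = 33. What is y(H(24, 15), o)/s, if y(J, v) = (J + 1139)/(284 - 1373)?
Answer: 1172/1252760553 ≈ 9.3553e-7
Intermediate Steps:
o = 1808 (o = -1*(-1808) = 1808)
y(J, v) = -1139/1089 - J/1089 (y(J, v) = (1139 + J)/(-1089) = (1139 + J)*(-1/1089) = -1139/1089 - J/1089)
y(H(24, 15), o)/s = (-1139/1089 - 1/1089*33)/(-1150377) = (-1139/1089 - 1/33)*(-1/1150377) = -1172/1089*(-1/1150377) = 1172/1252760553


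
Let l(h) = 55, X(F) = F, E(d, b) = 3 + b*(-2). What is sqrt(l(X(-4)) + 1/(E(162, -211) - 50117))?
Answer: sqrt(33952791957)/24846 ≈ 7.4162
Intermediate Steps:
E(d, b) = 3 - 2*b
sqrt(l(X(-4)) + 1/(E(162, -211) - 50117)) = sqrt(55 + 1/((3 - 2*(-211)) - 50117)) = sqrt(55 + 1/((3 + 422) - 50117)) = sqrt(55 + 1/(425 - 50117)) = sqrt(55 + 1/(-49692)) = sqrt(55 - 1/49692) = sqrt(2733059/49692) = sqrt(33952791957)/24846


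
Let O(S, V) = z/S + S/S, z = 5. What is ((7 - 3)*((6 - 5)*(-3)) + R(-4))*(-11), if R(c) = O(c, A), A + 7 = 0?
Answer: 539/4 ≈ 134.75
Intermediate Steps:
A = -7 (A = -7 + 0 = -7)
O(S, V) = 1 + 5/S (O(S, V) = 5/S + S/S = 5/S + 1 = 1 + 5/S)
R(c) = (5 + c)/c
((7 - 3)*((6 - 5)*(-3)) + R(-4))*(-11) = ((7 - 3)*((6 - 5)*(-3)) + (5 - 4)/(-4))*(-11) = (4*(1*(-3)) - 1/4*1)*(-11) = (4*(-3) - 1/4)*(-11) = (-12 - 1/4)*(-11) = -49/4*(-11) = 539/4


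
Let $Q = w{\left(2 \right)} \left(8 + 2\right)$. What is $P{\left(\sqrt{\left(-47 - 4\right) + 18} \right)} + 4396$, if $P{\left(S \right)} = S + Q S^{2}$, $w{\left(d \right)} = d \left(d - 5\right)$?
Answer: $6376 + i \sqrt{33} \approx 6376.0 + 5.7446 i$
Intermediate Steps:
$w{\left(d \right)} = d \left(-5 + d\right)$
$Q = -60$ ($Q = 2 \left(-5 + 2\right) \left(8 + 2\right) = 2 \left(-3\right) 10 = \left(-6\right) 10 = -60$)
$P{\left(S \right)} = S - 60 S^{2}$
$P{\left(\sqrt{\left(-47 - 4\right) + 18} \right)} + 4396 = \sqrt{\left(-47 - 4\right) + 18} \left(1 - 60 \sqrt{\left(-47 - 4\right) + 18}\right) + 4396 = \sqrt{-51 + 18} \left(1 - 60 \sqrt{-51 + 18}\right) + 4396 = \sqrt{-33} \left(1 - 60 \sqrt{-33}\right) + 4396 = i \sqrt{33} \left(1 - 60 i \sqrt{33}\right) + 4396 = 4396 + i \sqrt{33} \left(1 - 60 i \sqrt{33}\right)$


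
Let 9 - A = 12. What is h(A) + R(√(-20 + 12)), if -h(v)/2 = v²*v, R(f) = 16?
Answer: 70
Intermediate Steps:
A = -3 (A = 9 - 1*12 = 9 - 12 = -3)
h(v) = -2*v³ (h(v) = -2*v²*v = -2*v³)
h(A) + R(√(-20 + 12)) = -2*(-3)³ + 16 = -2*(-27) + 16 = 54 + 16 = 70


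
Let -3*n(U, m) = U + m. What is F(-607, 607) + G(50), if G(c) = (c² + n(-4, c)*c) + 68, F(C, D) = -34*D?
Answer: -56510/3 ≈ -18837.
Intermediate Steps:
n(U, m) = -U/3 - m/3 (n(U, m) = -(U + m)/3 = -U/3 - m/3)
G(c) = 68 + c² + c*(4/3 - c/3) (G(c) = (c² + (-⅓*(-4) - c/3)*c) + 68 = (c² + (4/3 - c/3)*c) + 68 = (c² + c*(4/3 - c/3)) + 68 = 68 + c² + c*(4/3 - c/3))
F(-607, 607) + G(50) = -34*607 + (68 + (⅔)*50² + (4/3)*50) = -20638 + (68 + (⅔)*2500 + 200/3) = -20638 + (68 + 5000/3 + 200/3) = -20638 + 5404/3 = -56510/3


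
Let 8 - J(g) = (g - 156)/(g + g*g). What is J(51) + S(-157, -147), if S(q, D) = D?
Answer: -122841/884 ≈ -138.96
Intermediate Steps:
J(g) = 8 - (-156 + g)/(g + g**2) (J(g) = 8 - (g - 156)/(g + g*g) = 8 - (-156 + g)/(g + g**2))
J(51) + S(-157, -147) = (156 + 7*51 + 8*51**2)/(51*(1 + 51)) - 147 = (1/51)*(156 + 357 + 8*2601)/52 - 147 = (1/51)*(1/52)*(156 + 357 + 20808) - 147 = (1/51)*(1/52)*21321 - 147 = 7107/884 - 147 = -122841/884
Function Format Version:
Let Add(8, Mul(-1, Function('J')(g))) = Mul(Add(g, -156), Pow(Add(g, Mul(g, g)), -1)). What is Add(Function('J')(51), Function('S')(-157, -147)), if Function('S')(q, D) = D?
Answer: Rational(-122841, 884) ≈ -138.96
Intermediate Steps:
Function('J')(g) = Add(8, Mul(-1, Pow(Add(g, Pow(g, 2)), -1), Add(-156, g))) (Function('J')(g) = Add(8, Mul(-1, Mul(Add(g, -156), Pow(Add(g, Mul(g, g)), -1)))) = Add(8, Mul(-1, Mul(Add(-156, g), Pow(Add(g, Pow(g, 2)), -1)))) = Add(8, Mul(-1, Mul(Pow(Add(g, Pow(g, 2)), -1), Add(-156, g)))) = Add(8, Mul(-1, Pow(Add(g, Pow(g, 2)), -1), Add(-156, g))))
Add(Function('J')(51), Function('S')(-157, -147)) = Add(Mul(Pow(51, -1), Pow(Add(1, 51), -1), Add(156, Mul(7, 51), Mul(8, Pow(51, 2)))), -147) = Add(Mul(Rational(1, 51), Pow(52, -1), Add(156, 357, Mul(8, 2601))), -147) = Add(Mul(Rational(1, 51), Rational(1, 52), Add(156, 357, 20808)), -147) = Add(Mul(Rational(1, 51), Rational(1, 52), 21321), -147) = Add(Rational(7107, 884), -147) = Rational(-122841, 884)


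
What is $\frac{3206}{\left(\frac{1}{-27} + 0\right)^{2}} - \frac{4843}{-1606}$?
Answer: $\frac{3753506287}{1606} \approx 2.3372 \cdot 10^{6}$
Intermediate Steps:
$\frac{3206}{\left(\frac{1}{-27} + 0\right)^{2}} - \frac{4843}{-1606} = \frac{3206}{\left(- \frac{1}{27} + 0\right)^{2}} - - \frac{4843}{1606} = \frac{3206}{\left(- \frac{1}{27}\right)^{2}} + \frac{4843}{1606} = 3206 \frac{1}{\frac{1}{729}} + \frac{4843}{1606} = 3206 \cdot 729 + \frac{4843}{1606} = 2337174 + \frac{4843}{1606} = \frac{3753506287}{1606}$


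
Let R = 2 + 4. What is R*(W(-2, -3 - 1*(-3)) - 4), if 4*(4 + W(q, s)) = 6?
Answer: -39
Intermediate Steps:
W(q, s) = -5/2 (W(q, s) = -4 + (¼)*6 = -4 + 3/2 = -5/2)
R = 6
R*(W(-2, -3 - 1*(-3)) - 4) = 6*(-5/2 - 4) = 6*(-13/2) = -39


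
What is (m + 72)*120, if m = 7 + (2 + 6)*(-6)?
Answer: 3720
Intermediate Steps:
m = -41 (m = 7 + 8*(-6) = 7 - 48 = -41)
(m + 72)*120 = (-41 + 72)*120 = 31*120 = 3720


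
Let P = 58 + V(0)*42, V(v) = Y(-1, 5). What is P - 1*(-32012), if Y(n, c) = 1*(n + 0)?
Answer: 32028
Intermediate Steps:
Y(n, c) = n (Y(n, c) = 1*n = n)
V(v) = -1
P = 16 (P = 58 - 1*42 = 58 - 42 = 16)
P - 1*(-32012) = 16 - 1*(-32012) = 16 + 32012 = 32028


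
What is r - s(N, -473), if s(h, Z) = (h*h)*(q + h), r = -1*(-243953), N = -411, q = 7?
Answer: 68488037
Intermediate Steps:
r = 243953
s(h, Z) = h²*(7 + h) (s(h, Z) = (h*h)*(7 + h) = h²*(7 + h))
r - s(N, -473) = 243953 - (-411)²*(7 - 411) = 243953 - 168921*(-404) = 243953 - 1*(-68244084) = 243953 + 68244084 = 68488037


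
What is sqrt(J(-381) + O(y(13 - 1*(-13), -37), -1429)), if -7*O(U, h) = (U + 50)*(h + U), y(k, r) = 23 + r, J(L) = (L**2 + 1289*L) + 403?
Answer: I*sqrt(16568069)/7 ≈ 581.48*I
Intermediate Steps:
J(L) = 403 + L**2 + 1289*L
O(U, h) = -(50 + U)*(U + h)/7 (O(U, h) = -(U + 50)*(h + U)/7 = -(50 + U)*(U + h)/7)
sqrt(J(-381) + O(y(13 - 1*(-13), -37), -1429)) = sqrt((403 + (-381)**2 + 1289*(-381)) + (-50*(23 - 37)/7 - 50/7*(-1429) - (23 - 37)**2/7 - 1/7*(23 - 37)*(-1429))) = sqrt((403 + 145161 - 491109) + (-50/7*(-14) + 71450/7 - 1/7*(-14)**2 - 1/7*(-14)*(-1429))) = sqrt(-345545 + (100 + 71450/7 - 1/7*196 - 2858)) = sqrt(-345545 + (100 + 71450/7 - 28 - 2858)) = sqrt(-345545 + 51948/7) = sqrt(-2366867/7) = I*sqrt(16568069)/7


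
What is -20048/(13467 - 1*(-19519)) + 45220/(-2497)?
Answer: -770843388/41183021 ≈ -18.717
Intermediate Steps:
-20048/(13467 - 1*(-19519)) + 45220/(-2497) = -20048/(13467 + 19519) + 45220*(-1/2497) = -20048/32986 - 45220/2497 = -20048*1/32986 - 45220/2497 = -10024/16493 - 45220/2497 = -770843388/41183021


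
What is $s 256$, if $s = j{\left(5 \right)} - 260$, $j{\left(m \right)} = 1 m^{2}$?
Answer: $-60160$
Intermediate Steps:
$j{\left(m \right)} = m^{2}$
$s = -235$ ($s = 5^{2} - 260 = 25 - 260 = -235$)
$s 256 = \left(-235\right) 256 = -60160$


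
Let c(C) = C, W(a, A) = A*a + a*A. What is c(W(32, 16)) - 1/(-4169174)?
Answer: 4269234177/4169174 ≈ 1024.0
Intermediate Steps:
W(a, A) = 2*A*a (W(a, A) = A*a + A*a = 2*A*a)
c(W(32, 16)) - 1/(-4169174) = 2*16*32 - 1/(-4169174) = 1024 - 1*(-1/4169174) = 1024 + 1/4169174 = 4269234177/4169174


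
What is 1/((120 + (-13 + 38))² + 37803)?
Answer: 1/58828 ≈ 1.6999e-5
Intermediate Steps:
1/((120 + (-13 + 38))² + 37803) = 1/((120 + 25)² + 37803) = 1/(145² + 37803) = 1/(21025 + 37803) = 1/58828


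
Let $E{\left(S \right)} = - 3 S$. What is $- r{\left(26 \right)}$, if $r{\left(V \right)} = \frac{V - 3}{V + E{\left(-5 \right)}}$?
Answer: $- \frac{23}{41} \approx -0.56098$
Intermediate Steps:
$r{\left(V \right)} = \frac{-3 + V}{15 + V}$ ($r{\left(V \right)} = \frac{V - 3}{V - -15} = \frac{-3 + V}{V + 15} = \frac{-3 + V}{15 + V}$)
$- r{\left(26 \right)} = - \frac{-3 + 26}{15 + 26} = - \frac{23}{41}$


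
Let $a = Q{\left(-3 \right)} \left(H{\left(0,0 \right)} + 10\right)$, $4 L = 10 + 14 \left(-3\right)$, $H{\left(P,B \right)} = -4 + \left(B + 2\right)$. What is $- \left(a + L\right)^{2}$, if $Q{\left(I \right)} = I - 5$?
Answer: $-5184$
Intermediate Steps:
$Q{\left(I \right)} = -5 + I$
$H{\left(P,B \right)} = -2 + B$ ($H{\left(P,B \right)} = -4 + \left(2 + B\right) = -2 + B$)
$L = -8$ ($L = \frac{10 + 14 \left(-3\right)}{4} = \frac{10 - 42}{4} = \frac{1}{4} \left(-32\right) = -8$)
$a = -64$ ($a = \left(-5 - 3\right) \left(\left(-2 + 0\right) + 10\right) = - 8 \left(-2 + 10\right) = \left(-8\right) 8 = -64$)
$- \left(a + L\right)^{2} = - \left(-64 - 8\right)^{2} = - \left(-72\right)^{2} = \left(-1\right) 5184 = -5184$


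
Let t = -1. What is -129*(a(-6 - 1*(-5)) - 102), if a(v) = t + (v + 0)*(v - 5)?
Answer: 12513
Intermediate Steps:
a(v) = -1 + v*(-5 + v) (a(v) = -1 + (v + 0)*(v - 5) = -1 + v*(-5 + v))
-129*(a(-6 - 1*(-5)) - 102) = -129*((-1 + (-6 - 1*(-5))² - 5*(-6 - 1*(-5))) - 102) = -129*((-1 + (-6 + 5)² - 5*(-6 + 5)) - 102) = -129*((-1 + (-1)² - 5*(-1)) - 102) = -129*((-1 + 1 + 5) - 102) = -129*(5 - 102) = -129*(-97) = 12513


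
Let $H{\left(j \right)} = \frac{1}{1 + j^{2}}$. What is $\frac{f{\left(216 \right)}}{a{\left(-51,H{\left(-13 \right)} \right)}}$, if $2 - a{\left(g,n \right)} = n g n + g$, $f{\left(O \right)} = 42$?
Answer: $\frac{71400}{90103} \approx 0.79243$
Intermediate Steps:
$a{\left(g,n \right)} = 2 - g - g n^{2}$ ($a{\left(g,n \right)} = 2 - \left(n g n + g\right) = 2 - \left(g n n + g\right) = 2 - \left(g n^{2} + g\right) = 2 - \left(g + g n^{2}\right) = 2 - g - g n^{2}$)
$\frac{f{\left(216 \right)}}{a{\left(-51,H{\left(-13 \right)} \right)}} = \frac{42}{2 - -51 - - 51 \left(\frac{1}{1 + \left(-13\right)^{2}}\right)^{2}} = \frac{42}{2 + 51 - - 51 \left(\frac{1}{1 + 169}\right)^{2}} = \frac{42}{2 + 51 - - 51 \left(\frac{1}{170}\right)^{2}} = \frac{42}{2 + 51 - - \frac{51}{28900}} = \frac{42}{2 + 51 - \left(-51\right) \frac{1}{28900}} = \frac{42}{2 + 51 + \frac{3}{1700}} = \frac{42}{\frac{90103}{1700}} = 42 \cdot \frac{1700}{90103} = \frac{71400}{90103}$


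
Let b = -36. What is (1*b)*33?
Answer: -1188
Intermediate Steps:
(1*b)*33 = (1*(-36))*33 = -36*33 = -1188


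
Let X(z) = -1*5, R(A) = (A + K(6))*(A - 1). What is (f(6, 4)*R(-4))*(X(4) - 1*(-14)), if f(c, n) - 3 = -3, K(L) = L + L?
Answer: 0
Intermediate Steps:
K(L) = 2*L
R(A) = (-1 + A)*(12 + A) (R(A) = (A + 2*6)*(A - 1) = (A + 12)*(-1 + A) = (12 + A)*(-1 + A) = (-1 + A)*(12 + A))
X(z) = -5
f(c, n) = 0 (f(c, n) = 3 - 3 = 0)
(f(6, 4)*R(-4))*(X(4) - 1*(-14)) = (0*(-12 + (-4)**2 + 11*(-4)))*(-5 - 1*(-14)) = (0*(-12 + 16 - 44))*(-5 + 14) = (0*(-40))*9 = 0*9 = 0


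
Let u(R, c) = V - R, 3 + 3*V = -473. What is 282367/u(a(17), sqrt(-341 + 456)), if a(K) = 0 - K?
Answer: -847101/425 ≈ -1993.2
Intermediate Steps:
V = -476/3 (V = -1 + (1/3)*(-473) = -1 - 473/3 = -476/3 ≈ -158.67)
a(K) = -K
u(R, c) = -476/3 - R
282367/u(a(17), sqrt(-341 + 456)) = 282367/(-476/3 - (-1)*17) = 282367/(-476/3 - 1*(-17)) = 282367/(-476/3 + 17) = 282367/(-425/3) = 282367*(-3/425) = -847101/425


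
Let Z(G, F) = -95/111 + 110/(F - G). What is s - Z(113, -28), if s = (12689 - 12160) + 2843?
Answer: 5866753/1739 ≈ 3373.6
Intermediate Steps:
s = 3372 (s = 529 + 2843 = 3372)
Z(G, F) = -95/111 + 110/(F - G) (Z(G, F) = -95*1/111 + 110/(F - G) = -95/111 + 110/(F - G))
s - Z(113, -28) = 3372 - 5*(2442 - 19*(-28) + 19*113)/(111*(-28 - 1*113)) = 3372 - 5*(2442 + 532 + 2147)/(111*(-28 - 113)) = 3372 - 5*5121/(111*(-141)) = 3372 - 5*(-1)*5121/(111*141) = 3372 - 1*(-2845/1739) = 3372 + 2845/1739 = 5866753/1739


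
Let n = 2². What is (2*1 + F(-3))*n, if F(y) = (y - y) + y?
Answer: -4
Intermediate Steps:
n = 4
F(y) = y (F(y) = 0 + y = y)
(2*1 + F(-3))*n = (2*1 - 3)*4 = (2 - 3)*4 = -1*4 = -4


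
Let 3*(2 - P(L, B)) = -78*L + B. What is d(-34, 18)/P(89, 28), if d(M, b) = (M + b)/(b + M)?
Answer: 3/6920 ≈ 0.00043353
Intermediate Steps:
d(M, b) = 1 (d(M, b) = (M + b)/(M + b) = 1)
P(L, B) = 2 + 26*L - B/3 (P(L, B) = 2 - (-78*L + B)/3 = 2 - (B - 78*L)/3 = 2 + (26*L - B/3) = 2 + 26*L - B/3)
d(-34, 18)/P(89, 28) = 1/(2 + 26*89 - ⅓*28) = 1/(2 + 2314 - 28/3) = 1/(6920/3) = 1*(3/6920) = 3/6920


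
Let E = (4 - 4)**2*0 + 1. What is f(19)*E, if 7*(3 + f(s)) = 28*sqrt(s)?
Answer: -3 + 4*sqrt(19) ≈ 14.436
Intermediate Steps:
E = 1 (E = 0**2*0 + 1 = 0*0 + 1 = 0 + 1 = 1)
f(s) = -3 + 4*sqrt(s) (f(s) = -3 + (28*sqrt(s))/7 = -3 + 4*sqrt(s))
f(19)*E = (-3 + 4*sqrt(19))*1 = -3 + 4*sqrt(19)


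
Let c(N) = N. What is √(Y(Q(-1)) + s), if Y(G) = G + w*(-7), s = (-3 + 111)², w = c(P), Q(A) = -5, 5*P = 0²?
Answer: √11659 ≈ 107.98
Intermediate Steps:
P = 0 (P = (⅕)*0² = (⅕)*0 = 0)
w = 0
s = 11664 (s = 108² = 11664)
Y(G) = G (Y(G) = G + 0*(-7) = G + 0 = G)
√(Y(Q(-1)) + s) = √(-5 + 11664) = √11659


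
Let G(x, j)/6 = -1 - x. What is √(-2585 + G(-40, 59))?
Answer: I*√2351 ≈ 48.487*I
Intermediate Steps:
G(x, j) = -6 - 6*x (G(x, j) = 6*(-1 - x) = -6 - 6*x)
√(-2585 + G(-40, 59)) = √(-2585 + (-6 - 6*(-40))) = √(-2585 + (-6 + 240)) = √(-2585 + 234) = √(-2351) = I*√2351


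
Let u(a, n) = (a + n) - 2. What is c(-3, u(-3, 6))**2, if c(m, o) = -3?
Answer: 9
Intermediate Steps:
u(a, n) = -2 + a + n
c(-3, u(-3, 6))**2 = (-3)**2 = 9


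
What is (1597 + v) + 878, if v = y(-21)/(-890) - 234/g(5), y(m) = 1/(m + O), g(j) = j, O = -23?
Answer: 95088313/39160 ≈ 2428.2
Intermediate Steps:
y(m) = 1/(-23 + m) (y(m) = 1/(m - 23) = 1/(-23 + m))
v = -1832687/39160 (v = 1/(-23 - 21*(-890)) - 234/5 = -1/890/(-44) - 234*⅕ = -1/44*(-1/890) - 234/5 = 1/39160 - 234/5 = -1832687/39160 ≈ -46.800)
(1597 + v) + 878 = (1597 - 1832687/39160) + 878 = 60705833/39160 + 878 = 95088313/39160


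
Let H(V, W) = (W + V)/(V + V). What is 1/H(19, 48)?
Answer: 38/67 ≈ 0.56716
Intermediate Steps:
H(V, W) = (V + W)/(2*V) (H(V, W) = (V + W)/((2*V)) = (V + W)*(1/(2*V)) = (V + W)/(2*V))
1/H(19, 48) = 1/((½)*(19 + 48)/19) = 1/((½)*(1/19)*67) = 1/(67/38) = 38/67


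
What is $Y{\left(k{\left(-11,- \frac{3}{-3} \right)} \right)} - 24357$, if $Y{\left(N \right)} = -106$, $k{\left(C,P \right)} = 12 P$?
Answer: $-24463$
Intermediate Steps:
$Y{\left(k{\left(-11,- \frac{3}{-3} \right)} \right)} - 24357 = -106 - 24357 = -24463$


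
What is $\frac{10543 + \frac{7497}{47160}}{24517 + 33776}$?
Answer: $\frac{55246153}{305455320} \approx 0.18086$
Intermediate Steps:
$\frac{10543 + \frac{7497}{47160}}{24517 + 33776} = \frac{10543 + 7497 \cdot \frac{1}{47160}}{58293} = \left(10543 + \frac{833}{5240}\right) \frac{1}{58293} = \frac{55246153}{5240} \cdot \frac{1}{58293} = \frac{55246153}{305455320}$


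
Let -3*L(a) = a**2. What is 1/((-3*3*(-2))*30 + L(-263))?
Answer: -3/67549 ≈ -4.4412e-5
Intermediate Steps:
L(a) = -a**2/3
1/((-3*3*(-2))*30 + L(-263)) = 1/((-3*3*(-2))*30 - 1/3*(-263)**2) = 1/(-9*(-2)*30 - 1/3*69169) = 1/(18*30 - 69169/3) = 1/(540 - 69169/3) = 1/(-67549/3) = -3/67549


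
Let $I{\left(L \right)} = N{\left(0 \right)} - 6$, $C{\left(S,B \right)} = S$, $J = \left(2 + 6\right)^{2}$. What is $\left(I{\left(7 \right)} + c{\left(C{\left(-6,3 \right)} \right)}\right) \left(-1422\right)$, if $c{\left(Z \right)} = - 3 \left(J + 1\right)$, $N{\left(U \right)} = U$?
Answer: $285822$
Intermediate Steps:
$J = 64$ ($J = 8^{2} = 64$)
$I{\left(L \right)} = -6$ ($I{\left(L \right)} = 0 - 6 = -6$)
$c{\left(Z \right)} = -195$ ($c{\left(Z \right)} = - 3 \left(64 + 1\right) = \left(-3\right) 65 = -195$)
$\left(I{\left(7 \right)} + c{\left(C{\left(-6,3 \right)} \right)}\right) \left(-1422\right) = \left(-6 - 195\right) \left(-1422\right) = \left(-201\right) \left(-1422\right) = 285822$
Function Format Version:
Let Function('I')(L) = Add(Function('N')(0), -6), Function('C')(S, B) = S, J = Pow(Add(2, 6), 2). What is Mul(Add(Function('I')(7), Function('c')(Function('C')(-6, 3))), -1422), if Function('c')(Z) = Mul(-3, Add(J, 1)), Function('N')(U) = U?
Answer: 285822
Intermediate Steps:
J = 64 (J = Pow(8, 2) = 64)
Function('I')(L) = -6 (Function('I')(L) = Add(0, -6) = -6)
Function('c')(Z) = -195 (Function('c')(Z) = Mul(-3, Add(64, 1)) = Mul(-3, 65) = -195)
Mul(Add(Function('I')(7), Function('c')(Function('C')(-6, 3))), -1422) = Mul(Add(-6, -195), -1422) = Mul(-201, -1422) = 285822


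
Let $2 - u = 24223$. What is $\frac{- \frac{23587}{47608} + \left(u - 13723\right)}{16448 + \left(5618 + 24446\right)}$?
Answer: $- \frac{1806461539}{2214343296} \approx -0.8158$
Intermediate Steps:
$u = -24221$ ($u = 2 - 24223 = -24221$)
$\frac{- \frac{23587}{47608} + \left(u - 13723\right)}{16448 + \left(5618 + 24446\right)} = \frac{- \frac{23587}{47608} - 37944}{16448 + \left(5618 + 24446\right)} = \frac{\left(-23587\right) \frac{1}{47608} - 37944}{16448 + 30064} = \frac{- \frac{23587}{47608} - 37944}{46512} = \left(- \frac{1806461539}{47608}\right) \frac{1}{46512} = - \frac{1806461539}{2214343296}$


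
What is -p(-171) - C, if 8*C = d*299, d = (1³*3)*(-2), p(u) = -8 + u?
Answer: 1613/4 ≈ 403.25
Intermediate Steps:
d = -6 (d = (1*3)*(-2) = 3*(-2) = -6)
C = -897/4 (C = (-6*299)/8 = (⅛)*(-1794) = -897/4 ≈ -224.25)
-p(-171) - C = -(-8 - 171) - 1*(-897/4) = -1*(-179) + 897/4 = 179 + 897/4 = 1613/4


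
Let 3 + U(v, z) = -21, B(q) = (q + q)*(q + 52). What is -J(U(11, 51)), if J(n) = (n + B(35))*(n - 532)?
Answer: 3372696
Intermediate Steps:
B(q) = 2*q*(52 + q) (B(q) = (2*q)*(52 + q) = 2*q*(52 + q))
U(v, z) = -24 (U(v, z) = -3 - 21 = -24)
J(n) = (-532 + n)*(6090 + n) (J(n) = (n + 2*35*(52 + 35))*(n - 532) = (n + 2*35*87)*(-532 + n) = (n + 6090)*(-532 + n) = (6090 + n)*(-532 + n) = (-532 + n)*(6090 + n))
-J(U(11, 51)) = -(-3239880 + (-24)² + 5558*(-24)) = -(-3239880 + 576 - 133392) = -1*(-3372696) = 3372696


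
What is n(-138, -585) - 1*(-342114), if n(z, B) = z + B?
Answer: 341391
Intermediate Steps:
n(z, B) = B + z
n(-138, -585) - 1*(-342114) = (-585 - 138) - 1*(-342114) = -723 + 342114 = 341391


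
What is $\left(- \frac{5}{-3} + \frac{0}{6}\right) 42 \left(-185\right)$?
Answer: $-12950$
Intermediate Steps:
$\left(- \frac{5}{-3} + \frac{0}{6}\right) 42 \left(-185\right) = \left(\left(-5\right) \left(- \frac{1}{3}\right) + 0 \cdot \frac{1}{6}\right) \left(-7770\right) = \left(\frac{5}{3} + 0\right) \left(-7770\right) = \frac{5}{3} \left(-7770\right) = -12950$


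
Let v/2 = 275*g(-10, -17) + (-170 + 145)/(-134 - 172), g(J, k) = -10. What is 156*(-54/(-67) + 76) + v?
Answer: 66445903/10251 ≈ 6481.9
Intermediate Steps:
v = -841475/153 (v = 2*(275*(-10) + (-170 + 145)/(-134 - 172)) = 2*(-2750 - 25/(-306)) = 2*(-2750 - 25*(-1/306)) = 2*(-2750 + 25/306) = 2*(-841475/306) = -841475/153 ≈ -5499.8)
156*(-54/(-67) + 76) + v = 156*(-54/(-67) + 76) - 841475/153 = 156*(-54*(-1/67) + 76) - 841475/153 = 156*(54/67 + 76) - 841475/153 = 156*(5146/67) - 841475/153 = 802776/67 - 841475/153 = 66445903/10251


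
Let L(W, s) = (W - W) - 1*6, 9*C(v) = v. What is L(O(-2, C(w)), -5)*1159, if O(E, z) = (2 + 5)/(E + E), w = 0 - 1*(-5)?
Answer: -6954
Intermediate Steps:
w = 5 (w = 0 + 5 = 5)
C(v) = v/9
O(E, z) = 7/(2*E) (O(E, z) = 7/((2*E)) = 7*(1/(2*E)) = 7/(2*E))
L(W, s) = -6 (L(W, s) = 0 - 6 = -6)
L(O(-2, C(w)), -5)*1159 = -6*1159 = -6954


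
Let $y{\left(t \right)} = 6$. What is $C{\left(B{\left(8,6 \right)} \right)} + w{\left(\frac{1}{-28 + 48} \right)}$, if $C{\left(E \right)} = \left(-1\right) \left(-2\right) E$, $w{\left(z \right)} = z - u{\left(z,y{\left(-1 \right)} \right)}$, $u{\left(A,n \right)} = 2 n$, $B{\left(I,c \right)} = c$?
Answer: $\frac{1}{20} \approx 0.05$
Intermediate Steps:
$w{\left(z \right)} = -12 + z$ ($w{\left(z \right)} = z - 2 \cdot 6 = z - 12 = -12 + z$)
$C{\left(E \right)} = 2 E$
$C{\left(B{\left(8,6 \right)} \right)} + w{\left(\frac{1}{-28 + 48} \right)} = 2 \cdot 6 - \left(12 - \frac{1}{-28 + 48}\right) = 12 - \left(12 - \frac{1}{20}\right) = 12 + \left(-12 + \frac{1}{20}\right) = 12 - \frac{239}{20} = \frac{1}{20}$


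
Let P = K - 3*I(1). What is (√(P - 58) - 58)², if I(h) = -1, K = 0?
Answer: (58 - I*√55)² ≈ 3309.0 - 860.28*I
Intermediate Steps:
P = 3 (P = 0 - 3*(-1) = 0 + 3 = 3)
(√(P - 58) - 58)² = (√(3 - 58) - 58)² = (√(-55) - 58)² = (I*√55 - 58)² = (-58 + I*√55)²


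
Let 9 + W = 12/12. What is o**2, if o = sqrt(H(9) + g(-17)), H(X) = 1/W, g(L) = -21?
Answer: -169/8 ≈ -21.125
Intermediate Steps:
W = -8 (W = -9 + 12/12 = -9 + 12*(1/12) = -9 + 1 = -8)
H(X) = -1/8 (H(X) = 1/(-8) = -1/8)
o = 13*I*sqrt(2)/4 (o = sqrt(-1/8 - 21) = sqrt(-169/8) = 13*I*sqrt(2)/4 ≈ 4.5962*I)
o**2 = (13*I*sqrt(2)/4)**2 = -169/8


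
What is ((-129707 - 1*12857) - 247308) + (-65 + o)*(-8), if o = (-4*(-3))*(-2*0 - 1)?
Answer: -389256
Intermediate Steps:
o = -12 (o = 12*(0 - 1) = 12*(-1) = -12)
((-129707 - 1*12857) - 247308) + (-65 + o)*(-8) = ((-129707 - 1*12857) - 247308) + (-65 - 12)*(-8) = ((-129707 - 12857) - 247308) - 77*(-8) = (-142564 - 247308) + 616 = -389872 + 616 = -389256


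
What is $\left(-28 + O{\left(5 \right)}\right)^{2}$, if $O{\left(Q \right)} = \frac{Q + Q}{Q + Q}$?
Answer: $729$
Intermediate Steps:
$O{\left(Q \right)} = 1$ ($O{\left(Q \right)} = \frac{2 Q}{2 Q} = 2 Q \frac{1}{2 Q} = 1$)
$\left(-28 + O{\left(5 \right)}\right)^{2} = \left(-28 + 1\right)^{2} = \left(-27\right)^{2} = 729$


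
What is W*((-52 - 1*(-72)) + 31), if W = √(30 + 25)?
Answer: 51*√55 ≈ 378.23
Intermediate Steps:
W = √55 ≈ 7.4162
W*((-52 - 1*(-72)) + 31) = √55*((-52 - 1*(-72)) + 31) = √55*((-52 + 72) + 31) = √55*(20 + 31) = √55*51 = 51*√55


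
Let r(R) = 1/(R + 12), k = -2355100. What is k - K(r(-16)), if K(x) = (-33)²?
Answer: -2356189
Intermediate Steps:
r(R) = 1/(12 + R)
K(x) = 1089
k - K(r(-16)) = -2355100 - 1*1089 = -2355100 - 1089 = -2356189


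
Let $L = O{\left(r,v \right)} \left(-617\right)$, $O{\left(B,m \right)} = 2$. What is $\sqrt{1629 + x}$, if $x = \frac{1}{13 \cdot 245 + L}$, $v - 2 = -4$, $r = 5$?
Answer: $\frac{2 \sqrt{1550157295}}{1951} \approx 40.361$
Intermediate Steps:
$v = -2$ ($v = 2 - 4 = -2$)
$L = -1234$ ($L = 2 \left(-617\right) = -1234$)
$x = \frac{1}{1951}$ ($x = \frac{1}{13 \cdot 245 - 1234} = \frac{1}{3185 - 1234} = \frac{1}{1951} \approx 0.00051256$)
$\sqrt{1629 + x} = \sqrt{1629 + \frac{1}{1951}} = \sqrt{\frac{3178180}{1951}} = \frac{2 \sqrt{1550157295}}{1951}$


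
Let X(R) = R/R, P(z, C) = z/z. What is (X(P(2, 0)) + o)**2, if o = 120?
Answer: 14641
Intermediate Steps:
P(z, C) = 1
X(R) = 1
(X(P(2, 0)) + o)**2 = (1 + 120)**2 = 121**2 = 14641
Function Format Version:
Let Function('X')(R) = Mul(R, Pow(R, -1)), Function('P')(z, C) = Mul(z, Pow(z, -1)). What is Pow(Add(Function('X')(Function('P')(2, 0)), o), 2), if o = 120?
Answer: 14641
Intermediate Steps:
Function('P')(z, C) = 1
Function('X')(R) = 1
Pow(Add(Function('X')(Function('P')(2, 0)), o), 2) = Pow(Add(1, 120), 2) = Pow(121, 2) = 14641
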